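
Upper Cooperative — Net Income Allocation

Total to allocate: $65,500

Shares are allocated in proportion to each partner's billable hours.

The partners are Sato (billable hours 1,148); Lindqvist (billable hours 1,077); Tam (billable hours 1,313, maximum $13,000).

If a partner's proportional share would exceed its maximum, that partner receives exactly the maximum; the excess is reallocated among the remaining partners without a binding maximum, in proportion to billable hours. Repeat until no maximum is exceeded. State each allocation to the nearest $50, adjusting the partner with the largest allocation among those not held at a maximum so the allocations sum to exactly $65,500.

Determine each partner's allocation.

Sum of billable hours: 3,538.
Unconstrained shares: Sato 21,253.25; Lindqvist 19,938.81; Tam 24,307.94.
Held at cap: Tam ($13,000); residual $52,500 reallocated over remaining billable hours 2,225.
Remaining shares: Sato 27,087.64 → $27,100; Lindqvist 25,412.36 → $25,400.

Sato: $27,100; Lindqvist: $25,400; Tam: $13,000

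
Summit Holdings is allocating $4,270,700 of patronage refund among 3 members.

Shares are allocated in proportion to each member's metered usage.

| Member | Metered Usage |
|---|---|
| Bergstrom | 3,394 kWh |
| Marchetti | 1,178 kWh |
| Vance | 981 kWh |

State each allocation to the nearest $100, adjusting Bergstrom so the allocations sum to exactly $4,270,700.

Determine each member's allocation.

Bergstrom: $2,610,200 · Marchetti: $906,000 · Vance: $754,500

Total metered usage = 5,553.
Pro-rata amounts: Bergstrom 3,394/5,553 × $4,270,700 = 2,610,256.76; Marchetti 1,178/5,553 × $4,270,700 = 905,975.98; Vance 981/5,553 × $4,270,700 = 754,467.26.
Rounded to nearest $100: Bergstrom $2,610,300; Marchetti $906,000; Vance $754,500. Sum = $4,270,800.
Difference $4,270,700 − $4,270,800 = −$100 applied to Bergstrom: Bergstrom becomes $2,610,200.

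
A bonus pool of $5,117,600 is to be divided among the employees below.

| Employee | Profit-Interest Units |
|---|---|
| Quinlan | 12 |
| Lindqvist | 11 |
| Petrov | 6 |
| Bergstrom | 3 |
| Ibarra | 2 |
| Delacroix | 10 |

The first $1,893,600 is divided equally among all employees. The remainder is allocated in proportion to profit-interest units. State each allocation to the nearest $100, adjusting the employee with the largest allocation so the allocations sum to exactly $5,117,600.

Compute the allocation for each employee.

$1,893,600 shared equally gives $315,600 per employee.
Remainder $3,224,000 by profit-interest units (total 44): Quinlan 879,272.73 → $879,300; Lindqvist 806,000.00 → $806,000; Petrov 439,636.36 → $439,600; Bergstrom 219,818.18 → $219,800; Ibarra 146,545.45 → $146,500; Delacroix 732,727.27 → $732,700.
Rounding difference +$100 on remainder applied to Quinlan.
Totals: Quinlan $315,600 + $879,400 = $1,195,000; Lindqvist $315,600 + $806,000 = $1,121,600; Petrov $315,600 + $439,600 = $755,200; Bergstrom $315,600 + $219,800 = $535,400; Ibarra $315,600 + $146,500 = $462,100; Delacroix $315,600 + $732,700 = $1,048,300.

Quinlan: $1,195,000 · Lindqvist: $1,121,600 · Petrov: $755,200 · Bergstrom: $535,400 · Ibarra: $462,100 · Delacroix: $1,048,300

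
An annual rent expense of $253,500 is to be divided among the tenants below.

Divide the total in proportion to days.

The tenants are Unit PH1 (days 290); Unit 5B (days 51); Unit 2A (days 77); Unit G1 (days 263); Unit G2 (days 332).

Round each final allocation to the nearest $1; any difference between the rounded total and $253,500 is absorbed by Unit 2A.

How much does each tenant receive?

Unit PH1: $72,572 · Unit 5B: $12,763 · Unit 2A: $19,268 · Unit G1: $65,815 · Unit G2: $83,082

Days total: 1,013.
Unrounded shares: Unit PH1 290/1,013 × $253,500 = 72,571.57; Unit 5B 51/1,013 × $253,500 = 12,762.59; Unit 2A 77/1,013 × $253,500 = 19,269.00; Unit G1 263/1,013 × $253,500 = 65,814.91; Unit G2 332/1,013 × $253,500 = 83,081.93.
At nearest $1: Unit PH1 $72,572; Unit 5B $12,763; Unit 2A $19,269; Unit G1 $65,815; Unit G2 $83,082. Sum = $253,501.
Difference $253,500 − $253,501 = −$1 applied to Unit 2A: Unit 2A becomes $19,268.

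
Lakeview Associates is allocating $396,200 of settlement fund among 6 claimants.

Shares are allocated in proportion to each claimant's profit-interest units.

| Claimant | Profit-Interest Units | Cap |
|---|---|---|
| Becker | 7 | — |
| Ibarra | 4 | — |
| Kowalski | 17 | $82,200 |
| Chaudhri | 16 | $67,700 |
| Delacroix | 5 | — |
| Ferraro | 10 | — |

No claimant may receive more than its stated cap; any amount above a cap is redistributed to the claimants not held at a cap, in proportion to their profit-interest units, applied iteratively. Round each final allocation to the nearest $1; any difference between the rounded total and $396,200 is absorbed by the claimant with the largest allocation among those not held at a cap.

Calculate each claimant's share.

Total profit-interest units = 59.
Proportional shares (ignoring caps): Becker 47,006.78; Ibarra 26,861.02; Kowalski 114,159.32; Chaudhri 107,444.07; Delacroix 33,576.27; Ferraro 67,152.54.
Held at cap: Kowalski ($82,200), Chaudhri ($67,700); balance $246,300 reallocated over remaining profit-interest units 26.
Redistributed shares: Becker 66,311.54 → $66,312; Ibarra 37,892.31 → $37,892; Delacroix 47,365.38 → $47,365; Ferraro 94,730.77 → $94,731.

Becker: $66,312 · Ibarra: $37,892 · Kowalski: $82,200 · Chaudhri: $67,700 · Delacroix: $47,365 · Ferraro: $94,731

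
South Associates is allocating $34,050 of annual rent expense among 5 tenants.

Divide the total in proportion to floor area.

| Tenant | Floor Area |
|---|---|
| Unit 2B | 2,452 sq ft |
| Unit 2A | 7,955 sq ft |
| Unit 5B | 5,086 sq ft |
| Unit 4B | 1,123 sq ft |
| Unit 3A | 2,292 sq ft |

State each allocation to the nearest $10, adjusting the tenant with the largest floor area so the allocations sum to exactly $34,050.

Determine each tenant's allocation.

Floor area total: 2,452 + 7,955 + 5,086 + 1,123 + 2,292 = 18,908.
Raw shares: Unit 2B 4,415.62; Unit 2A 14,325.56; Unit 5B 9,159.00; Unit 4B 2,022.33; Unit 3A 4,127.49.
Rounded to nearest $10: Unit 2B $4,420; Unit 2A $14,330; Unit 5B $9,160; Unit 4B $2,020; Unit 3A $4,130. Sum = $34,060.
Difference $34,050 − $34,060 = −$10 applied to largest floor area (Unit 2A): Unit 2A becomes $14,320.

Unit 2B: $4,420; Unit 2A: $14,320; Unit 5B: $9,160; Unit 4B: $2,020; Unit 3A: $4,130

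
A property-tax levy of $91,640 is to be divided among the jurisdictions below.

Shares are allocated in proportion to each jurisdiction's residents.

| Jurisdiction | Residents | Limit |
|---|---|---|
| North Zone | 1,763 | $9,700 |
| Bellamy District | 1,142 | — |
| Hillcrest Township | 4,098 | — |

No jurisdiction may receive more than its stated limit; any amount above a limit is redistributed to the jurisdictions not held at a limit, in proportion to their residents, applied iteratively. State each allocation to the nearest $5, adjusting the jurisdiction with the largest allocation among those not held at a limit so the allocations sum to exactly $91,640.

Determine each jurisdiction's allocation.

North Zone: $9,700 | Bellamy District: $17,860 | Hillcrest Township: $64,080

Residents total: 7,003.
Pro-rata shares before constraints: North Zone 23,070.30; Bellamy District 14,944.01; Hillcrest Township 53,625.69.
Capped: North Zone ($9,700); residual $81,940 reallocated over remaining residents 5,240.
Shares after redistribution: Bellamy District 17,857.92 → $17,860; Hillcrest Township 64,082.08 → $64,080.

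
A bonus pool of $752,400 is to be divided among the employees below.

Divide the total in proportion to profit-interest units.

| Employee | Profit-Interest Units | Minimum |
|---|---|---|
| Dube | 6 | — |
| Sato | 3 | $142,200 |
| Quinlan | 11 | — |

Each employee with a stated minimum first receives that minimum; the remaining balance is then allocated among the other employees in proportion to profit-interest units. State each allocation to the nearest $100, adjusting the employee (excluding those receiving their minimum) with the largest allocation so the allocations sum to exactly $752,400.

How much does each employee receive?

Guaranteed amounts: Sato $142,200. Remaining pool $610,200.
Remaining pool split over remaining profit-interest units 17: Dube 215,364.71 → $215,400; Quinlan 394,835.29 → $394,800.

Dube: $215,400 | Sato: $142,200 | Quinlan: $394,800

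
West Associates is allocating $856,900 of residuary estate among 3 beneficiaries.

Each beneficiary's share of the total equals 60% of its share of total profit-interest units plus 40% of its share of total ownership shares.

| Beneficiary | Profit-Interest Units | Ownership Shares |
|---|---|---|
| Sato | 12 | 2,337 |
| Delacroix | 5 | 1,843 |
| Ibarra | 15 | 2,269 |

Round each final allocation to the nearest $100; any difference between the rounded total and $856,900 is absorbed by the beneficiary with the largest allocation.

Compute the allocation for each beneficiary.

Profit-interest units total 32; ownership shares total 6,449.
Blended shares (60% profit-interest units + 40% ownership shares): Sato 0.3700; Delacroix 0.2081; Ibarra 0.4220.
Unrounded shares: Sato 317,012.47; Delacroix 178,288.58; Ibarra 361,598.94.
Rounded to nearest $100: Sato $317,000; Delacroix $178,300; Ibarra $361,600. Sum = $856,900.
Rounded total matches; no reconciliation needed.

Sato: $317,000; Delacroix: $178,300; Ibarra: $361,600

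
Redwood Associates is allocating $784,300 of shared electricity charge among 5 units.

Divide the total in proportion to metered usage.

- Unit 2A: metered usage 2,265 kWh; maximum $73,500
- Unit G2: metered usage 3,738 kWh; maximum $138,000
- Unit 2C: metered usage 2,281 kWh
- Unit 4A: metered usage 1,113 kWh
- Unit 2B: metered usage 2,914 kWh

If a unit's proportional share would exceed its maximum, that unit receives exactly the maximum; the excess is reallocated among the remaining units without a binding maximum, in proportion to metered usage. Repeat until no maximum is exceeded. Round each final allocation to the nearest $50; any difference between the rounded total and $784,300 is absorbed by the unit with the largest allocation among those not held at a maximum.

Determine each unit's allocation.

Total metered usage = 12,311.
Unconstrained shares: Unit 2A 144,296.93; Unit G2 238,137.71; Unit 2C 145,316.25; Unit 4A 70,906.17; Unit 2B 185,642.94.
Cap binds for Unit 2A ($73,500), Unit G2 ($138,000); balance $572,800 reallocated over remaining metered usage 6,308.
Shares after redistribution: Unit 2C 207,126.95 → $207,150; Unit 4A 101,066.33 → $101,050; Unit 2B 264,606.72 → $264,600.

Unit 2A: $73,500 | Unit G2: $138,000 | Unit 2C: $207,150 | Unit 4A: $101,050 | Unit 2B: $264,600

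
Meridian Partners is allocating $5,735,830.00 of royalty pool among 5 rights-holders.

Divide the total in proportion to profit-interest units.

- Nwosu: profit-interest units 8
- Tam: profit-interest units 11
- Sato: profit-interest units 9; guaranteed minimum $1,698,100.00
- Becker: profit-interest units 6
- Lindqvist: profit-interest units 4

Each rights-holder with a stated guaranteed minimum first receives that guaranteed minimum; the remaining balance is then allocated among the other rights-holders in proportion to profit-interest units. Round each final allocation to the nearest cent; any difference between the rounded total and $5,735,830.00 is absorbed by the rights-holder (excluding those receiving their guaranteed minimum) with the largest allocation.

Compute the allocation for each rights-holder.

Fund the minimums — Sato $1,698,100.00. Residual $4,037,730.00.
Residual split over remaining profit-interest units 29: Nwosu 1,113,856.5517 → $1,113,856.55; Tam 1,531,552.7586 → $1,531,552.76; Becker 835,392.4138 → $835,392.41; Lindqvist 556,928.2759 → $556,928.28.

Nwosu: $1,113,856.55 | Tam: $1,531,552.76 | Sato: $1,698,100.00 | Becker: $835,392.41 | Lindqvist: $556,928.28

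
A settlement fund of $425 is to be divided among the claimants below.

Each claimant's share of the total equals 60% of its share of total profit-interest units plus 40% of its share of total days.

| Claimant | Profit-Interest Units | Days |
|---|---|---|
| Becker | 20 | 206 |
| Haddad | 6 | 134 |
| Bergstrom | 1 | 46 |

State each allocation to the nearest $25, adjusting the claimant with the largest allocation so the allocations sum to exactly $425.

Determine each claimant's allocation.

Becker: $275 · Haddad: $125 · Bergstrom: $25

Totals — profit-interest units 27, days 386.
Composite weights (60% profit-interest units + 40% days): Becker 0.6579; Haddad 0.2722; Bergstrom 0.0699.
Unrounded shares: Becker 279.61; Haddad 115.68; Bergstrom 29.70.
After rounding ($25): Becker $275; Haddad $125; Bergstrom $25. Sum = $425.
Sum already equals the total — no adjustment.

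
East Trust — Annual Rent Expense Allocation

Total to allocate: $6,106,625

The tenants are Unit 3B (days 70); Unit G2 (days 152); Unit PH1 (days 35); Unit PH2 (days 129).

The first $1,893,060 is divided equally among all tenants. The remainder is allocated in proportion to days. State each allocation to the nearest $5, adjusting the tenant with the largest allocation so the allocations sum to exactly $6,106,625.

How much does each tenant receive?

Unit 3B: $1,237,385 | Unit G2: $2,132,490 | Unit PH1: $855,325 | Unit PH2: $1,881,425

Equal tier: $1,893,060 ÷ 4 = $473,265 apiece.
Remainder $4,213,565 by days (total 386): Unit 3B 764,118.01 → $764,120; Unit G2 1,659,227.67 → $1,659,230; Unit PH1 382,059.00 → $382,060; Unit PH2 1,408,160.32 → $1,408,160.
Rounding difference −$5 on remainder applied to Unit G2.
Totals: Unit 3B $473,265 + $764,120 = $1,237,385; Unit G2 $473,265 + $1,659,225 = $2,132,490; Unit PH1 $473,265 + $382,060 = $855,325; Unit PH2 $473,265 + $1,408,160 = $1,881,425.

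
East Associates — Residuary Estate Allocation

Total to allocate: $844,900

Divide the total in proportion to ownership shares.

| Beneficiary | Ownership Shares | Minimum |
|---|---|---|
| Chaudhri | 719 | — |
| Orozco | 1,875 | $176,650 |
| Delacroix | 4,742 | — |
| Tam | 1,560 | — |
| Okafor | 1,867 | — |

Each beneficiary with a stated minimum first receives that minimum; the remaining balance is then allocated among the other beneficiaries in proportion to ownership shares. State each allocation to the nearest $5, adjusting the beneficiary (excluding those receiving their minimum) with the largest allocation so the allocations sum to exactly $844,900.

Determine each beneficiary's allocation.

Minimums first: Orozco $176,650. Residual $668,250.
Residual split over remaining ownership shares 8,888: Chaudhri 54,058.48 → $54,060; Delacroix 356,530.32 → $356,530; Tam 117,289.60 → $117,290; Okafor 140,371.60 → $140,370.

Chaudhri: $54,060 | Orozco: $176,650 | Delacroix: $356,530 | Tam: $117,290 | Okafor: $140,370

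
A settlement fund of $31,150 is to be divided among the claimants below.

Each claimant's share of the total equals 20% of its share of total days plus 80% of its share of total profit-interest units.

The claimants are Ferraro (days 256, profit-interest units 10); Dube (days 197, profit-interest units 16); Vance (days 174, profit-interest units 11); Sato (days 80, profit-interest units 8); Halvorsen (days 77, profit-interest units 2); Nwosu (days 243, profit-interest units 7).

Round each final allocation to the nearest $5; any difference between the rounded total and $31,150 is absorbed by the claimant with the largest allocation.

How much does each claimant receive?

Ferraro: $6,170; Dube: $8,580; Vance: $6,130; Sato: $4,175; Halvorsen: $1,390; Nwosu: $4,705

Totals — days 1,027, profit-interest units 54.
Composite weights (20% days + 80% profit-interest units): Ferraro 0.1980; Dube 0.2754; Vance 0.1968; Sato 0.1341; Halvorsen 0.0446; Nwosu 0.1510.
Proportional shares: Ferraro 6,167.77; Dube 8,578.75; Vance 6,131.82; Sato 4,177.15; Halvorsen 1,390.06; Nwosu 4,704.46.
At nearest $5: Ferraro $6,170; Dube $8,580; Vance $6,130; Sato $4,175; Halvorsen $1,390; Nwosu $4,705. Sum = $31,150.
No rounding difference to absorb.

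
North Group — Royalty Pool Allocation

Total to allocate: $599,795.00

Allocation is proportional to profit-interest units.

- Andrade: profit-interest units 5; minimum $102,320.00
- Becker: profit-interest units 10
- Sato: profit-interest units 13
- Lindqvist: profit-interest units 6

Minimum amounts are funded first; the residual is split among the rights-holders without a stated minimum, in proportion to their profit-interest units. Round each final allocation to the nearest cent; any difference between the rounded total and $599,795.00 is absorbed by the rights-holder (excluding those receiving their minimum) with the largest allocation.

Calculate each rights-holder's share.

Andrade: $102,320.00 · Becker: $171,543.10 · Sato: $223,006.04 · Lindqvist: $102,925.86

Minimums first: Andrade $102,320.00. Balance $497,475.00.
Balance split over remaining profit-interest units 29: Becker 171,543.1034 → $171,543.10; Sato 223,006.0345 → $223,006.03; Lindqvist 102,925.8621 → $102,925.86.
Rounding difference +$0.01 applied to Sato → $223,006.04.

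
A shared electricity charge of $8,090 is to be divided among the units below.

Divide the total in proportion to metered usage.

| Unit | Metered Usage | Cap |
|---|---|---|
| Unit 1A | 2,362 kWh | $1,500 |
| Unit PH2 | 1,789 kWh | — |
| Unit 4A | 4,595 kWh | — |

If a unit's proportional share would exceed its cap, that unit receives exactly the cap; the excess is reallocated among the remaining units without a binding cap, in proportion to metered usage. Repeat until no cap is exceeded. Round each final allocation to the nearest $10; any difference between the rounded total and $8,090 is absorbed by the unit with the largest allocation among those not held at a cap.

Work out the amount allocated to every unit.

Total metered usage = 8,746.
Unconstrained shares: Unit 1A 2,184.84; Unit PH2 1,654.81; Unit 4A 4,250.35.
Capped: Unit 1A ($1,500); remaining pool $6,590 reallocated over remaining metered usage 6,384.
Shares after redistribution: Unit PH2 1,846.73 → $1,850; Unit 4A 4,743.27 → $4,740.

Unit 1A: $1,500; Unit PH2: $1,850; Unit 4A: $4,740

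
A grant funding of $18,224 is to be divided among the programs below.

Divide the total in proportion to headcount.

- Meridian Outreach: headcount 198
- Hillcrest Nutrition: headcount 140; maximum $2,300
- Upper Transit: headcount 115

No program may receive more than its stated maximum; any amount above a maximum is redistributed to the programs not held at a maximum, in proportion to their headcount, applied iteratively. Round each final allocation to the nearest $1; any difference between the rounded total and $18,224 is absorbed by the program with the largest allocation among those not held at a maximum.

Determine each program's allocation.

Combined headcount = 453.
Proportional shares (ignoring caps): Meridian Outreach 7,965.46; Hillcrest Nutrition 5,632.14; Upper Transit 4,626.40.
Cap binds for Hillcrest Nutrition ($2,300); remaining pool $15,924 reallocated over remaining headcount 313.
Redistributed shares: Meridian Outreach 10,073.33 → $10,073; Upper Transit 5,850.67 → $5,851.

Meridian Outreach: $10,073; Hillcrest Nutrition: $2,300; Upper Transit: $5,851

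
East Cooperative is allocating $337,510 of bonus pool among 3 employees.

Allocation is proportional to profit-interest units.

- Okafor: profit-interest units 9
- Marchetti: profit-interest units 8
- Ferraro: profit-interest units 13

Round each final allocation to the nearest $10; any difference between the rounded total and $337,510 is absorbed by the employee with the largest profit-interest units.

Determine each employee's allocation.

Sum of profit-interest units: 30.
Raw shares: Okafor 9/30 × $337,510 = 101,253.00; Marchetti 8/30 × $337,510 = 90,002.67; Ferraro 13/30 × $337,510 = 146,254.33.
After rounding ($10): Okafor $101,250; Marchetti $90,000; Ferraro $146,250. Sum = $337,500.
Difference $337,510 − $337,500 = +$10 applied to largest profit-interest units (Ferraro): Ferraro becomes $146,260.

Okafor: $101,250 · Marchetti: $90,000 · Ferraro: $146,260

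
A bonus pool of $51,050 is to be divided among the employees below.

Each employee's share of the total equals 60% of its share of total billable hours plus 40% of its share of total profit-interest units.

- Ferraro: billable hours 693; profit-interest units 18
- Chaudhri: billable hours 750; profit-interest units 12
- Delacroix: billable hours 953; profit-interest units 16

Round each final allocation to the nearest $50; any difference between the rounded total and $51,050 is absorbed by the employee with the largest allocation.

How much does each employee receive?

Totals — billable hours 2,396, profit-interest units 46.
Composite weights (60% billable hours + 40% profit-interest units): Ferraro 0.3301; Chaudhri 0.2922; Delacroix 0.3778.
Unrounded shares: Ferraro 16,849.61; Chaudhri 14,914.81; Delacroix 19,285.58.
After rounding ($50): Ferraro $16,850; Chaudhri $14,900; Delacroix $19,300. Sum = $51,050.
Rounded total matches; no reconciliation needed.

Ferraro: $16,850 · Chaudhri: $14,900 · Delacroix: $19,300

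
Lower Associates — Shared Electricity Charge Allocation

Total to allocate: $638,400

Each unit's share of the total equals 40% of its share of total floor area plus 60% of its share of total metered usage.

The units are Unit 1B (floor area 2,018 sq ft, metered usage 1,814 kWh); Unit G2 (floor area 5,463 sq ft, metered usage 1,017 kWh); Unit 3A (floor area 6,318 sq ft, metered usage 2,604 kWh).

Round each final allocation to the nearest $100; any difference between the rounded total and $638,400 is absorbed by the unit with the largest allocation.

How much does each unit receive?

Unit 1B: $165,200; Unit G2: $172,800; Unit 3A: $300,400

Floor area total 13,799; metered usage total 5,435.
Composite weights (40% floor area + 60% metered usage): Unit 1B 0.2588; Unit G2 0.2706; Unit 3A 0.4706.
Proportional shares: Unit 1B 165,188.93; Unit G2 172,771.22; Unit 3A 300,439.85.
After rounding ($100): Unit 1B $165,200; Unit G2 $172,800; Unit 3A $300,400. Sum = $638,400.
No rounding difference to absorb.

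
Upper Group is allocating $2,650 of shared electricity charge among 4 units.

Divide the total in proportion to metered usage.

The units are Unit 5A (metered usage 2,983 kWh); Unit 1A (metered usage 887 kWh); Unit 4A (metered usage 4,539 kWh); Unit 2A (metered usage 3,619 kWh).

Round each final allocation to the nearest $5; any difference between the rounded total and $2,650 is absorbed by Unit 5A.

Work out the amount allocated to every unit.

Combined metered usage = 12,028.
Proportional shares: Unit 5A 2,983/12,028 × $2,650 = 657.21; Unit 1A 887/12,028 × $2,650 = 195.42; Unit 4A 4,539/12,028 × $2,650 = 1,000.03; Unit 2A 3,619/12,028 × $2,650 = 797.34.
At nearest $5: Unit 5A $655; Unit 1A $195; Unit 4A $1,000; Unit 2A $795. Sum = $2,645.
Difference $2,650 − $2,645 = +$5 applied to Unit 5A: Unit 5A becomes $660.

Unit 5A: $660 | Unit 1A: $195 | Unit 4A: $1,000 | Unit 2A: $795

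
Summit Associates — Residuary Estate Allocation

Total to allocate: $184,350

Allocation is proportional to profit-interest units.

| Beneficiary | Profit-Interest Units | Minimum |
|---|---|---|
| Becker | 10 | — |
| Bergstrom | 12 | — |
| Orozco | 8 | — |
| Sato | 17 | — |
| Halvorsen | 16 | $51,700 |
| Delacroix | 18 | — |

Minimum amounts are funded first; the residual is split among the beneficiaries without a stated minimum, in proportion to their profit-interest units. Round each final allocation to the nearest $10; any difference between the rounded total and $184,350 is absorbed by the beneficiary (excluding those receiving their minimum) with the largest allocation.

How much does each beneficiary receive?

Minimums first: Halvorsen $51,700. Residual $132,650.
Residual split over remaining profit-interest units 65: Becker 20,407.69 → $20,410; Bergstrom 24,489.23 → $24,490; Orozco 16,326.15 → $16,330; Sato 34,693.08 → $34,690; Delacroix 36,733.85 → $36,730.

Becker: $20,410 | Bergstrom: $24,490 | Orozco: $16,330 | Sato: $34,690 | Halvorsen: $51,700 | Delacroix: $36,730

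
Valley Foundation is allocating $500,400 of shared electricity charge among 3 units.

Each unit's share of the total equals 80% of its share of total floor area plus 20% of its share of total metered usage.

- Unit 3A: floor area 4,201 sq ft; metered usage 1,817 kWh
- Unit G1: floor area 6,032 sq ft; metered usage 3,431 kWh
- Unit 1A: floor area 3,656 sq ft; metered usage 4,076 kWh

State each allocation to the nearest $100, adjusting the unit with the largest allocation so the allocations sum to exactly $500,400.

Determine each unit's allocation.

Unit 3A: $140,600 · Unit G1: $210,700 · Unit 1A: $149,100

Totals — floor area 13,889, metered usage 9,324.
Blended shares (80% floor area + 20% metered usage): Unit 3A 0.2810; Unit G1 0.4210; Unit 1A 0.2980.
Raw shares: Unit 3A 140,587.56; Unit G1 210,686.14; Unit 1A 149,126.31.
After rounding ($100): Unit 3A $140,600; Unit G1 $210,700; Unit 1A $149,100. Sum = $500,400.
No rounding difference to absorb.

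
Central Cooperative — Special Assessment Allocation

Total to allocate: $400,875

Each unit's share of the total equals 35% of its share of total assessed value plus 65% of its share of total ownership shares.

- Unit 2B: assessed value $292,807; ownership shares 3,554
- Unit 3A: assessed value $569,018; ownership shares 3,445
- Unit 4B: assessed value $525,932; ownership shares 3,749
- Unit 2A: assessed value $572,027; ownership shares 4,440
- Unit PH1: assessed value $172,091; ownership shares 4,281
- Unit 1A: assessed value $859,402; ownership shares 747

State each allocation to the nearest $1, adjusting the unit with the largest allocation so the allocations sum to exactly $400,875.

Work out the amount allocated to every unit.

Unit 2B: $59,542 | Unit 3A: $71,093 | Unit 4B: $72,991 | Unit 2A: $84,059 | Unit PH1: $63,251 | Unit 1A: $49,939

Totals — assessed value 2,991,277, ownership shares 20,216.
Composite weights (35% assessed value + 65% ownership shares): Unit 2B 0.1485; Unit 3A 0.1773; Unit 4B 0.1821; Unit 2A 0.2097; Unit PH1 0.1578; Unit 1A 0.1246.
Raw shares: Unit 2B 59,542.49; Unit 3A 71,093.28; Unit 4B 72,990.65; Unit 2A 84,059.20; Unit PH1 63,250.76; Unit 1A 49,938.62.
At nearest $1: Unit 2B $59,542; Unit 3A $71,093; Unit 4B $72,991; Unit 2A $84,059; Unit PH1 $63,251; Unit 1A $49,939. Sum = $400,875.
No rounding difference to absorb.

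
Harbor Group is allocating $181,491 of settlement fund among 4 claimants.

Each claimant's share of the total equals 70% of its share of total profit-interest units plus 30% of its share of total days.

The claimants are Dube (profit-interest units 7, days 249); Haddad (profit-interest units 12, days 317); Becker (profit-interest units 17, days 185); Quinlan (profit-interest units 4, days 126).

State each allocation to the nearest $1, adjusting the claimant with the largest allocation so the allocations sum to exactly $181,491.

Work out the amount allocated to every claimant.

Profit-interest units total 40; days total 877.
Composite weights (70% profit-interest units + 30% days): Dube 0.2077; Haddad 0.3184; Becker 0.3608; Quinlan 0.1131.
Raw shares: Dube 37,691.46; Haddad 57,793.60; Becker 65,479.03; Quinlan 20,526.90.
After rounding ($1): Dube $37,691; Haddad $57,794; Becker $65,479; Quinlan $20,527. Sum = $181,491.
Rounded total matches; no reconciliation needed.

Dube: $37,691; Haddad: $57,794; Becker: $65,479; Quinlan: $20,527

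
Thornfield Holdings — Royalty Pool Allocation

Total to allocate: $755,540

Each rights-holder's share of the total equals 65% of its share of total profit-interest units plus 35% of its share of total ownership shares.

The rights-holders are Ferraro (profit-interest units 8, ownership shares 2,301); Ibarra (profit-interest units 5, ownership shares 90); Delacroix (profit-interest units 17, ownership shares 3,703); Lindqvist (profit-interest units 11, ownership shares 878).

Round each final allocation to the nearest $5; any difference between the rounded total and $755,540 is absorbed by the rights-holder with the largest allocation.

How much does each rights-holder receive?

Ferraro: $183,100 | Ibarra: $63,305 | Delacroix: $344,075 | Lindqvist: $165,060

Profit-interest units total 41; ownership shares total 6,972.
Combined weights (65% profit-interest units + 35% ownership shares): Ferraro 0.2423; Ibarra 0.0838; Delacroix 0.4554; Lindqvist 0.2185.
Raw shares: Ferraro 183,098.56; Ibarra 63,303.95; Delacroix 344,077.28; Lindqvist 165,060.22.
Rounded to nearest $5: Ferraro $183,100; Ibarra $63,305; Delacroix $344,075; Lindqvist $165,060. Sum = $755,540.
No rounding difference to absorb.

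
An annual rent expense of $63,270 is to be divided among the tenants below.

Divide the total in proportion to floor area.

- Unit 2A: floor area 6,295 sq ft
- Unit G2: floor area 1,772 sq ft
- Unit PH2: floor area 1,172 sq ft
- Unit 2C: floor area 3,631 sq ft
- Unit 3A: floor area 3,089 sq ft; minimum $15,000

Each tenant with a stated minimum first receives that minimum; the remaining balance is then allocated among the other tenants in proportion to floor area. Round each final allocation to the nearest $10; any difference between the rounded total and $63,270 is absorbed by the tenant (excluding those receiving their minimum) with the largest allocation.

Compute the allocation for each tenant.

Unit 2A: $23,600 | Unit G2: $6,650 | Unit PH2: $4,400 | Unit 2C: $13,620 | Unit 3A: $15,000

Guaranteed amounts: Unit 3A $15,000. Remaining pool $48,270.
Remaining pool split over remaining floor area 12,870: Unit 2A 23,609.92 → $23,610; Unit G2 6,646.03 → $6,650; Unit PH2 4,395.68 → $4,400; Unit 2C 13,618.37 → $13,620.
Rounding difference −$10 applied to Unit 2A → $23,600.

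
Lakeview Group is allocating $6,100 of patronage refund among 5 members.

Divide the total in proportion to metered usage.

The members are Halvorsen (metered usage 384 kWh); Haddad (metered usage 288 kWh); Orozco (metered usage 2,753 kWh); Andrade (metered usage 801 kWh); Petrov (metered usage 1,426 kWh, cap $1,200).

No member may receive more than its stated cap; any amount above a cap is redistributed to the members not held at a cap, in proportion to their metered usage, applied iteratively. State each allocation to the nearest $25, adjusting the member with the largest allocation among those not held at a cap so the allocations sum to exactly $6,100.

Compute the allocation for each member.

Halvorsen: $450 | Haddad: $325 | Orozco: $3,200 | Andrade: $925 | Petrov: $1,200

Sum of metered usage: 5,652.
Unconstrained shares: Halvorsen 414.44; Haddad 310.83; Orozco 2,971.21; Andrade 864.49; Petrov 1,539.03.
Held at cap: Petrov ($1,200); residual $4,900 reallocated over remaining metered usage 4,226.
Redistributed shares: Halvorsen 445.24 → $450; Haddad 333.93 → $325; Orozco 3,192.07 → $3,200; Andrade 928.75 → $925.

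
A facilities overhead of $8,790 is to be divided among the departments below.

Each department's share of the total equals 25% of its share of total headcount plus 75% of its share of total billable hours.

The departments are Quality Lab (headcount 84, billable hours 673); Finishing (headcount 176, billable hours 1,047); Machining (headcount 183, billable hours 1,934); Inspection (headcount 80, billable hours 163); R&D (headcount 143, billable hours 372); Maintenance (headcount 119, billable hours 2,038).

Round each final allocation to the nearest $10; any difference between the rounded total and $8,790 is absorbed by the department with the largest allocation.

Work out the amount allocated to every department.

Totals — headcount 785, billable hours 6,227.
Composite weights (25% headcount + 75% billable hours): Quality Lab 0.1078; Finishing 0.1822; Machining 0.2912; Inspection 0.0451; R&D 0.0903; Maintenance 0.2834.
Proportional shares: Quality Lab 947.65; Finishing 1,601.14; Machining 2,559.80; Inspection 396.52; R&D 794.14; Maintenance 2,490.75.
After rounding ($10): Quality Lab $950; Finishing $1,600; Machining $2,560; Inspection $400; R&D $790; Maintenance $2,490. Sum = $8,790.
No rounding difference to absorb.

Quality Lab: $950 · Finishing: $1,600 · Machining: $2,560 · Inspection: $400 · R&D: $790 · Maintenance: $2,490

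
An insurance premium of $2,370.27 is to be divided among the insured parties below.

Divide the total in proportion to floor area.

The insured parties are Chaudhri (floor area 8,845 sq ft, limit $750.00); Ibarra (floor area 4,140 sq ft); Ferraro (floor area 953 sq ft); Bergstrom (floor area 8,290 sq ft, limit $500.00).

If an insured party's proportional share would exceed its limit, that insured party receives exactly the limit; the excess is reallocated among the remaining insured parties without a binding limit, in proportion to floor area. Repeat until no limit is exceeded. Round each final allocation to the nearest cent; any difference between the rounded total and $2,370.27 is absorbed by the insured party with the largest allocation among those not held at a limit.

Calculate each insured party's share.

Chaudhri: $750.00; Ibarra: $910.65; Ferraro: $209.62; Bergstrom: $500.00

Combined floor area = 22,228.
Pro-rata shares before constraints: Chaudhri 943.1815; Ibarra 441.4665; Ferraro 101.6226; Bergstrom 883.9994.
Cap binds for Chaudhri ($750.00), Bergstrom ($500.00); balance $1,120.27 reallocated over remaining floor area 5,093.
Shares after redistribution: Ibarra 910.6456 → $910.65; Ferraro 209.6244 → $209.62.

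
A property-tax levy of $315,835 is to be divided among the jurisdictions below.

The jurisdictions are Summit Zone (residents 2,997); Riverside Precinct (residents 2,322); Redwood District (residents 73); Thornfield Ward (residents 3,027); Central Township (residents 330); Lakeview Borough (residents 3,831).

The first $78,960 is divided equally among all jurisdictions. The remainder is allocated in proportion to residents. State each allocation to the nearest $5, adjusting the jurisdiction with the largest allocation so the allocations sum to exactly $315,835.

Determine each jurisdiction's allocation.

$78,960 shared equally gives $13,160 per jurisdiction.
Remainder $236,875 by residents (total 12,580): Summit Zone 56,431.99 → $56,430; Riverside Precinct 43,722.08 → $43,720; Redwood District 1,374.55 → $1,375; Thornfield Ward 56,996.87 → $56,995; Central Township 6,213.73 → $6,215; Lakeview Borough 72,135.78 → $72,135.
Rounding difference +$5 on remainder applied to Lakeview Borough.
Totals: Summit Zone $13,160 + $56,430 = $69,590; Riverside Precinct $13,160 + $43,720 = $56,880; Redwood District $13,160 + $1,375 = $14,535; Thornfield Ward $13,160 + $56,995 = $70,155; Central Township $13,160 + $6,215 = $19,375; Lakeview Borough $13,160 + $72,140 = $85,300.

Summit Zone: $69,590 · Riverside Precinct: $56,880 · Redwood District: $14,535 · Thornfield Ward: $70,155 · Central Township: $19,375 · Lakeview Borough: $85,300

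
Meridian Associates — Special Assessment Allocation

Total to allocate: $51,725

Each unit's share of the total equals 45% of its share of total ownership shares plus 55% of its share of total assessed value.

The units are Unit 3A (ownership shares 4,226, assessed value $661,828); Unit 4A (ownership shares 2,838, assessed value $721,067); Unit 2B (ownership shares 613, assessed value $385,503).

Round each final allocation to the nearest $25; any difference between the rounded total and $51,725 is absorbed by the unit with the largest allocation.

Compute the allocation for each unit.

Totals — ownership shares 7,677, assessed value 1,768,398.
Combined weights (45% ownership shares + 55% assessed value): Unit 3A 0.4536; Unit 4A 0.3906; Unit 2B 0.1558.
Unrounded shares: Unit 3A 23,460.03; Unit 4A 20,204.68; Unit 2B 8,060.29.
After rounding ($25): Unit 3A $23,450; Unit 4A $20,200; Unit 2B $8,050. Sum = $51,700.
Difference $51,725 − $51,700 = +$25 applied to largest allocation (Unit 3A): Unit 3A becomes $23,475.

Unit 3A: $23,475 · Unit 4A: $20,200 · Unit 2B: $8,050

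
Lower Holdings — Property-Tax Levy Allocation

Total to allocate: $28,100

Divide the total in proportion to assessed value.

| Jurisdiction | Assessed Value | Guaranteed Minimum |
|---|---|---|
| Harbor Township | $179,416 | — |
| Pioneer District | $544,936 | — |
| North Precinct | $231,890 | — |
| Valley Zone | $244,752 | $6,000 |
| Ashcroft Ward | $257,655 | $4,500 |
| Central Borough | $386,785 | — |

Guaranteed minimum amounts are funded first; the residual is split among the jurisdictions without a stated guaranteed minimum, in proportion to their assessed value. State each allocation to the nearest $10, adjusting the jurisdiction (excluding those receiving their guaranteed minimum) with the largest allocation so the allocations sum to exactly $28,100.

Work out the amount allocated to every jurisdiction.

Harbor Township: $2,350 · Pioneer District: $7,140 · North Precinct: $3,040 · Valley Zone: $6,000 · Ashcroft Ward: $4,500 · Central Borough: $5,070

Fund the minimums — Valley Zone $6,000; Ashcroft Ward $4,500. Balance $17,600.
Balance split over remaining assessed value 1,343,027: Harbor Township 2,351.20 → $2,350; Pioneer District 7,141.24 → $7,140; North Precinct 3,038.85 → $3,040; Central Borough 5,068.71 → $5,070.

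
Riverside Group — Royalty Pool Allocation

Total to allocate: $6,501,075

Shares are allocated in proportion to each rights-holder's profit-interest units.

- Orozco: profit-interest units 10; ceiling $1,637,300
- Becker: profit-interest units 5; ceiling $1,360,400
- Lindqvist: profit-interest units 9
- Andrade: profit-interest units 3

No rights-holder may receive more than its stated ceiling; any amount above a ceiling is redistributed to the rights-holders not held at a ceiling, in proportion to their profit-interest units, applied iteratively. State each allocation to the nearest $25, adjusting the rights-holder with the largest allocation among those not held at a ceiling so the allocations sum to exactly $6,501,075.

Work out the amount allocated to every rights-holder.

Profit-interest units total: 27.
Unconstrained shares: Orozco 2,407,805.56; Becker 1,203,902.78; Lindqvist 2,167,025.00; Andrade 722,341.67.
Held at cap: Orozco ($1,637,300); remaining pool $4,863,775 reallocated over remaining profit-interest units 17.
Held at cap: Becker ($1,360,400); remaining pool $3,503,375 reallocated over remaining profit-interest units 12.
Remaining shares: Lindqvist 2,627,531.25 → $2,627,525; Andrade 875,843.75 → $875,850.

Orozco: $1,637,300 | Becker: $1,360,400 | Lindqvist: $2,627,525 | Andrade: $875,850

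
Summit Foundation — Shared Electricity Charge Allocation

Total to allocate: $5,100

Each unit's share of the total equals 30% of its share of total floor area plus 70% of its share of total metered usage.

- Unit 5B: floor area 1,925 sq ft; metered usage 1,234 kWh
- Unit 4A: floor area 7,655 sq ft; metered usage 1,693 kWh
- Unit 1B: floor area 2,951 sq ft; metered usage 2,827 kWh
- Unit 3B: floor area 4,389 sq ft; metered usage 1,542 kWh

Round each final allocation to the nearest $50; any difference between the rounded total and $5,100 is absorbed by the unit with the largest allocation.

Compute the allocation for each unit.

Floor area total 16,920; metered usage total 7,296.
Combined weights (30% floor area + 70% metered usage): Unit 5B 0.1525; Unit 4A 0.2982; Unit 1B 0.3236; Unit 3B 0.2258.
Unrounded shares: Unit 5B 777.88; Unit 4A 1,520.61; Unit 1B 1,650.12; Unit 3B 1,151.39.
At nearest $50: Unit 5B $800; Unit 4A $1,500; Unit 1B $1,650; Unit 3B $1,150. Sum = $5,100.
Sum already equals the total — no adjustment.

Unit 5B: $800; Unit 4A: $1,500; Unit 1B: $1,650; Unit 3B: $1,150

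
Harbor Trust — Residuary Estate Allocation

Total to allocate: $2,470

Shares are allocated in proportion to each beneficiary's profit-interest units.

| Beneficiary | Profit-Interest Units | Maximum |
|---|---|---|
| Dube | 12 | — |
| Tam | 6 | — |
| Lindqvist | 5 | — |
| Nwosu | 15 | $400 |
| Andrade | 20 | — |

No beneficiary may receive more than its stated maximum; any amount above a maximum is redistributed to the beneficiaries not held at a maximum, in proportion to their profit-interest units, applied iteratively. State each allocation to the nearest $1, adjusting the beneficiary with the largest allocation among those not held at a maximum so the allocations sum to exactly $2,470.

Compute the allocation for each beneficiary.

Dube: $578 · Tam: $289 · Lindqvist: $241 · Nwosu: $400 · Andrade: $962

Sum of profit-interest units: 58.
Proportional shares (ignoring caps): Dube 511.03; Tam 255.52; Lindqvist 212.93; Nwosu 638.79; Andrade 851.72.
Capped: Nwosu ($400); balance $2,070 reallocated over remaining profit-interest units 43.
Remaining shares: Dube 577.67 → $578; Tam 288.84 → $289; Lindqvist 240.70 → $241; Andrade 962.79 → $963.
Rounding difference −$1 applied to Andrade → $962.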